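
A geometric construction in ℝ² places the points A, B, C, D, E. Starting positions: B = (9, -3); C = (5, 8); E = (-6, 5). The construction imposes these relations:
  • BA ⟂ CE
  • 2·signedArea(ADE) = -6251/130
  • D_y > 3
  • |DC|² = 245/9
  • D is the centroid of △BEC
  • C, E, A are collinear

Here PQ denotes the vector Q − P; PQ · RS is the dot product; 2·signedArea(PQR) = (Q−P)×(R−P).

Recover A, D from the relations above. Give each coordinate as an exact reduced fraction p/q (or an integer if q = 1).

A = (771/130, 1073/130)
D = (8/3, 10/3)

1. A_x = 771/130  [C, E, A are collinear ∩ BA ⟂ CE]
2. A_y = 1073/130  [C, E, A are collinear ∩ BA ⟂ CE]
   → A = (771/130, 1073/130)
3. D_x = 8/3  [D is the centroid of △BEC]
4. D_y = 10/3  [D is the centroid of △BEC]
   → D = (8/3, 10/3)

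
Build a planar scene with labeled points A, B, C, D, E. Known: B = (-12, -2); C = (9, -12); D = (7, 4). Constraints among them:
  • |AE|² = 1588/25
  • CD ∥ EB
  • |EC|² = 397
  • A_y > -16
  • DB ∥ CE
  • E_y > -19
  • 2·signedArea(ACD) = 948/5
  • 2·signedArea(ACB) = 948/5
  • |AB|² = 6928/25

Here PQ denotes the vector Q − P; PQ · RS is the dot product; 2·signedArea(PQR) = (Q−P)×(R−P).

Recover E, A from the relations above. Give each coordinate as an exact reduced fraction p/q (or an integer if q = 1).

1. E_x = -10  [CD ∥ EB ∩ DB ∥ CE]
2. E_y = -18  [CD ∥ EB ∩ DB ∥ CE]
   → E = (-10, -18)
3. A_x = -12/5  [2·signedArea(ACB) = 948/5 ∩ 2·signedArea(ACD) = 948/5]
4. A_y = -78/5  [2·signedArea(ACB) = 948/5 ∩ 2·signedArea(ACD) = 948/5]
   → A = (-12/5, -78/5)

A = (-12/5, -78/5)
E = (-10, -18)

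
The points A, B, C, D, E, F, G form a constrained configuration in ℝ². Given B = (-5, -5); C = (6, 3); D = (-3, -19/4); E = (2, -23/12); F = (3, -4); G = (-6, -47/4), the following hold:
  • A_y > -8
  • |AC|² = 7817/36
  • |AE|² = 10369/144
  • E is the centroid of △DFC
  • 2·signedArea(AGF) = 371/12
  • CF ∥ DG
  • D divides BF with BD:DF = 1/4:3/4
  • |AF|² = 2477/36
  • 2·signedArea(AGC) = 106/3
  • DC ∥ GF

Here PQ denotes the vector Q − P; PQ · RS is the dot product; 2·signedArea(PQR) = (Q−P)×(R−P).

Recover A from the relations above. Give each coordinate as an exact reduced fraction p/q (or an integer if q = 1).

A = (-14/3, -43/6)

1. A_x = -14/3  [2·signedArea(AGC) = 106/3 ∩ 2·signedArea(AGF) = 371/12]
2. A_y = -43/6  [2·signedArea(AGC) = 106/3 ∩ 2·signedArea(AGF) = 371/12]
   → A = (-14/3, -43/6)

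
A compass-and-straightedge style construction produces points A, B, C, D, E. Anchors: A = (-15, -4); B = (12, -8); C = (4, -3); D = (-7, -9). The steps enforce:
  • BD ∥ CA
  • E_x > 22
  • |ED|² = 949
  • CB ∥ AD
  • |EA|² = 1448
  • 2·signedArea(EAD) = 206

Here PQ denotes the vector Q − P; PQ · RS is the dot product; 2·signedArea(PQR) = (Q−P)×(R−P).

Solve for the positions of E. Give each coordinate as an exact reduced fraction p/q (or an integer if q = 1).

E = (23, -2)

1. E_x = 23  [line 5·x + 8·y + -99 = 0 ∩ |EA|² = 1448]
2. E_y = -2  [line 5·x + 8·y + -99 = 0 ∩ |EA|² = 1448]
   → E = (23, -2)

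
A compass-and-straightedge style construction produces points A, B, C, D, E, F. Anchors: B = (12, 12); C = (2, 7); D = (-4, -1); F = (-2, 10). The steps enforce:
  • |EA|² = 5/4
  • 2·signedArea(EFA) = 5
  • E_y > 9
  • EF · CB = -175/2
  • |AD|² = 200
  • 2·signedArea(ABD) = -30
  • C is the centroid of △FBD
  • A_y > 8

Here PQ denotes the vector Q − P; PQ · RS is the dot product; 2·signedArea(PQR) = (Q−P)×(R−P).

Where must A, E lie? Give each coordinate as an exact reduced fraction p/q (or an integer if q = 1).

A = (6, 9)
E = (7, 19/2)

1. A_x = 6  [line 13·x + -16·y + 66 = 0 ∩ |AD|² = 200]
2. A_y = 9  [line 13·x + -16·y + 66 = 0 ∩ |AD|² = 200]
   → A = (6, 9)
3. E_x = 7  [EF · CB = -175/2 ∩ 2·signedArea(EFA) = 5]
4. E_y = 19/2  [EF · CB = -175/2 ∩ 2·signedArea(EFA) = 5]
   → E = (7, 19/2)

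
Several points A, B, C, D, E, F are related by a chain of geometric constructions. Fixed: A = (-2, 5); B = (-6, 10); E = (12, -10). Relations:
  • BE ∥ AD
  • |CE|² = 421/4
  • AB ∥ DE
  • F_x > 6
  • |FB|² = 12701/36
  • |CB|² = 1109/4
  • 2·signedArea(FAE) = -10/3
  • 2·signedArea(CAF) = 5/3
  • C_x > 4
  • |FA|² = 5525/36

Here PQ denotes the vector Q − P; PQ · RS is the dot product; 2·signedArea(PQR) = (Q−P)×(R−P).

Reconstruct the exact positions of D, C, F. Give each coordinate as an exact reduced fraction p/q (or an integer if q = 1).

1. D_x = 16  [AB ∥ DE ∩ BE ∥ AD]
2. D_y = -15  [AB ∥ DE ∩ BE ∥ AD]
   → D = (16, -15)
3. F_x = 19/3  [line 15·x + 14·y + -110/3 = 0 ∩ |FA|² = 5525/36]
4. F_y = -25/6  [line 15·x + 14·y + -110/3 = 0 ∩ |FA|² = 5525/36]
   → F = (19/3, -25/6)
5. C_x = 5  [line 55/6·x + 25/3·y + -25 = 0 ∩ |CB|² = 1109/4]
6. C_y = -5/2  [line 55/6·x + 25/3·y + -25 = 0 ∩ |CB|² = 1109/4]
   → C = (5, -5/2)

C = (5, -5/2)
D = (16, -15)
F = (19/3, -25/6)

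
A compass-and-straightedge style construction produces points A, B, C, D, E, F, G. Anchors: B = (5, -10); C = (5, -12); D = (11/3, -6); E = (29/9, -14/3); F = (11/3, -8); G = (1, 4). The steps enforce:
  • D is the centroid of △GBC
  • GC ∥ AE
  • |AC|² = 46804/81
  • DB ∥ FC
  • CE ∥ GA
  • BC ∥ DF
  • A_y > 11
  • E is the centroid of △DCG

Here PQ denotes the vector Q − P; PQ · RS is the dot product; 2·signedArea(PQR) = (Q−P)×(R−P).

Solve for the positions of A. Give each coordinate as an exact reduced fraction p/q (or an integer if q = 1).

A = (-7/9, 34/3)

1. A_x = -7/9  [GC ∥ AE ∩ CE ∥ GA]
2. A_y = 34/3  [GC ∥ AE ∩ CE ∥ GA]
   → A = (-7/9, 34/3)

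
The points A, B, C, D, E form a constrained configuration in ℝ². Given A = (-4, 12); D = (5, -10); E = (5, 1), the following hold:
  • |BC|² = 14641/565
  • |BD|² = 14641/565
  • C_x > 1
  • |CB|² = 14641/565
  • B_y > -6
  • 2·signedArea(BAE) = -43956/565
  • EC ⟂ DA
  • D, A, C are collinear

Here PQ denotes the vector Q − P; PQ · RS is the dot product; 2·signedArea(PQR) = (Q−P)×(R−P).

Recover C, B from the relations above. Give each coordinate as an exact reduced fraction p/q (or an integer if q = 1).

B = (1736/565, -2988/565)
C = (647/565, -326/565)

1. C_x = 647/565  [D, A, C are collinear ∩ EC ⟂ DA]
2. C_y = -326/565  [D, A, C are collinear ∩ EC ⟂ DA]
   → C = (647/565, -326/565)
3. B_x = 1736/565  [line 11·x + 9·y + 7796/565 = 0 ∩ |BD|² = 14641/565]
4. B_y = -2988/565  [line 11·x + 9·y + 7796/565 = 0 ∩ |BD|² = 14641/565]
   → B = (1736/565, -2988/565)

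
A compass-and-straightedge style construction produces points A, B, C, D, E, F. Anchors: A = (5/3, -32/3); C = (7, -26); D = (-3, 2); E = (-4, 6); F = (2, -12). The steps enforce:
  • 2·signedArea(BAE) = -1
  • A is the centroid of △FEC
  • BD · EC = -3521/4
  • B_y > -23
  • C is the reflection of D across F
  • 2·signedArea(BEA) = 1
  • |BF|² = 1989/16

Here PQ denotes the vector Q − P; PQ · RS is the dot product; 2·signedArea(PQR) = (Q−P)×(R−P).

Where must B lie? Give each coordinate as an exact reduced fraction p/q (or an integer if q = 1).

B = (23/4, -45/2)

1. B_x = 23/4  [2·signedArea(BAE) = -1 ∩ BD · EC = -3521/4]
2. B_y = -45/2  [2·signedArea(BAE) = -1 ∩ BD · EC = -3521/4]
   → B = (23/4, -45/2)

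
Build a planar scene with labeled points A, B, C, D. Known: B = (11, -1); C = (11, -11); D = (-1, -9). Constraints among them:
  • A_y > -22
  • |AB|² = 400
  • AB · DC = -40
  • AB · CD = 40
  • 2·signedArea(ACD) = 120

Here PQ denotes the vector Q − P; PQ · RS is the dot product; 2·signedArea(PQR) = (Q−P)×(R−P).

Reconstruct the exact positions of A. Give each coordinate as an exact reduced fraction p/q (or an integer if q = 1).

1. A_x = 11  [AB · DC = -40 ∩ 2·signedArea(ACD) = 120]
2. A_y = -21  [AB · DC = -40 ∩ 2·signedArea(ACD) = 120]
   → A = (11, -21)

A = (11, -21)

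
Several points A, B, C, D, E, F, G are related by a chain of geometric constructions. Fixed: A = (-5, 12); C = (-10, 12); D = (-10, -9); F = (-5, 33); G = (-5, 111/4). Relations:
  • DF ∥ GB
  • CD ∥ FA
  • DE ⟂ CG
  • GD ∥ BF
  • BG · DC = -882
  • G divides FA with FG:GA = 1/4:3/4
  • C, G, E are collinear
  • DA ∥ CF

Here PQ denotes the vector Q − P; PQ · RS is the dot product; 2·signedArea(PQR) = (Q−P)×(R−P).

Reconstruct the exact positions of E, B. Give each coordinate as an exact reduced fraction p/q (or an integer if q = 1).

1. E_x = -70150/4369  [C, G, E are collinear ∩ DE ⟂ CG]
2. E_y = -30921/4369  [C, G, E are collinear ∩ DE ⟂ CG]
   → E = (-70150/4369, -30921/4369)
3. B_x = 0  [GD ∥ BF ∩ DF ∥ GB]
4. B_y = 279/4  [GD ∥ BF ∩ DF ∥ GB]
   → B = (0, 279/4)

B = (0, 279/4)
E = (-70150/4369, -30921/4369)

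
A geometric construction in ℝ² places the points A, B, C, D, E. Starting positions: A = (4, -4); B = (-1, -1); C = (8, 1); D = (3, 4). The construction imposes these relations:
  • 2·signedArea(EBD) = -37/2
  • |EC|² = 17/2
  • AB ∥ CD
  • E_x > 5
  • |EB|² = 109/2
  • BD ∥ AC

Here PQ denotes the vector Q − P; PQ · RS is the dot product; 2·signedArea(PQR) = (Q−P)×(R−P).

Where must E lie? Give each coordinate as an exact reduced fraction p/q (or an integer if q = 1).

1. E_x = 11/2  [line -5·x + 4·y + 35/2 = 0 ∩ |EB|² = 109/2]
2. E_y = 5/2  [line -5·x + 4·y + 35/2 = 0 ∩ |EB|² = 109/2]
   → E = (11/2, 5/2)

E = (11/2, 5/2)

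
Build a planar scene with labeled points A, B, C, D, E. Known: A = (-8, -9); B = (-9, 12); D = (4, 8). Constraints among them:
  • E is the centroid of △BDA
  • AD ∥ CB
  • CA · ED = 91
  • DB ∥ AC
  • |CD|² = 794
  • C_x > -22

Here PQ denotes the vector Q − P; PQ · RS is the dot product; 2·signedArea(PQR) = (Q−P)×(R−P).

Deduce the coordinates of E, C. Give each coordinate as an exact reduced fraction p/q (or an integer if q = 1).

C = (-21, -5)
E = (-13/3, 11/3)

1. E_x = -13/3  [E is the centroid of △BDA]
2. E_y = 11/3  [E is the centroid of △BDA]
   → E = (-13/3, 11/3)
3. C_x = -21  [AD ∥ CB ∩ DB ∥ AC]
4. C_y = -5  [AD ∥ CB ∩ DB ∥ AC]
   → C = (-21, -5)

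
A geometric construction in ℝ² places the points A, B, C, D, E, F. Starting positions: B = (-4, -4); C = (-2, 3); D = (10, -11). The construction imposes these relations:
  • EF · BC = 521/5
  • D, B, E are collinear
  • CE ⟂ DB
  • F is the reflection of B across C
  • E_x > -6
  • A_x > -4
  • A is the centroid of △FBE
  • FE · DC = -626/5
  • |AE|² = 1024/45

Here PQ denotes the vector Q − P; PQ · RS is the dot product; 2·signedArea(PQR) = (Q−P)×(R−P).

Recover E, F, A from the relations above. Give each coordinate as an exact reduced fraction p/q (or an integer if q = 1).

1. E_x = -26/5  [D, B, E are collinear ∩ CE ⟂ DB]
2. E_y = -17/5  [D, B, E are collinear ∩ CE ⟂ DB]
   → E = (-26/5, -17/5)
3. F_x = 0  [F is the reflection of B across C]
4. F_y = 10  [F is the reflection of B across C]
   → F = (0, 10)
5. A_x = -46/15  [A is the centroid of △FBE]
6. A_y = 13/15  [A is the centroid of △FBE]
   → A = (-46/15, 13/15)

A = (-46/15, 13/15)
E = (-26/5, -17/5)
F = (0, 10)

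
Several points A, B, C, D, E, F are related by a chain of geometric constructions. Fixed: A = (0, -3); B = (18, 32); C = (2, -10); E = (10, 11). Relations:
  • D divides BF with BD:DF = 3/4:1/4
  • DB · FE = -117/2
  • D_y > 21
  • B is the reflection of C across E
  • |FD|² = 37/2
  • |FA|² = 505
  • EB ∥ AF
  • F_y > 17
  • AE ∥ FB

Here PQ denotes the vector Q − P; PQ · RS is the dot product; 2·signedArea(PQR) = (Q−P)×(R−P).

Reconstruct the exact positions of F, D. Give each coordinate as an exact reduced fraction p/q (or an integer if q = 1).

1. F_x = 8  [AE ∥ FB ∩ EB ∥ AF]
2. F_y = 18  [AE ∥ FB ∩ EB ∥ AF]
   → F = (8, 18)
3. D_x = 21/2  [D divides BF with BD:DF = 3/4:1/4]
4. D_y = 43/2  [D divides BF with BD:DF = 3/4:1/4]
   → D = (21/2, 43/2)

D = (21/2, 43/2)
F = (8, 18)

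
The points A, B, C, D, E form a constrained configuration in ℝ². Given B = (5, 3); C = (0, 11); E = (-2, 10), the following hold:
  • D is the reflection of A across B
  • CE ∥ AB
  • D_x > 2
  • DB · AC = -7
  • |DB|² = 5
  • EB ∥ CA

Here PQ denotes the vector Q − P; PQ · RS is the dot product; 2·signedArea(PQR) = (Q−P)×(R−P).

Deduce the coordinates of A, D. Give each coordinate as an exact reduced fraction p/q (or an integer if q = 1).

A = (7, 4)
D = (3, 2)

1. A_x = 7  [CE ∥ AB ∩ EB ∥ CA]
2. A_y = 4  [CE ∥ AB ∩ EB ∥ CA]
   → A = (7, 4)
3. D_x = 3  [D is the reflection of A across B]
4. D_y = 2  [D is the reflection of A across B]
   → D = (3, 2)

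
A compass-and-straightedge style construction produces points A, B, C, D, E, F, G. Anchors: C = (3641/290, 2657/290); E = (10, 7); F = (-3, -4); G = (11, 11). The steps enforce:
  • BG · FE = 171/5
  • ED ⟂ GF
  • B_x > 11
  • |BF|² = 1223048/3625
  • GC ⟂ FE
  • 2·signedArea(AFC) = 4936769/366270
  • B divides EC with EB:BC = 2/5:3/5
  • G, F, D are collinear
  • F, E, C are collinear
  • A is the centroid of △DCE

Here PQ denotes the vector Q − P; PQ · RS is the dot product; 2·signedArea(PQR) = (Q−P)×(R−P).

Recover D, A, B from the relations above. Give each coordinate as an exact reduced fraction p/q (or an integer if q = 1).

A = (1265437/122090, 2994317/366270)
B = (7991/725, 5702/725)
D = (3595/421, 3521/421)

1. D_x = 3595/421  [G, F, D are collinear ∩ ED ⟂ GF]
2. D_y = 3521/421  [G, F, D are collinear ∩ ED ⟂ GF]
   → D = (3595/421, 3521/421)
3. A_x = 1265437/122090  [A is the centroid of △DCE]
4. A_y = 2994317/366270  [A is the centroid of △DCE]
   → A = (1265437/122090, 2994317/366270)
5. B_x = 7991/725  [B divides EC with EB:BC = 2/5:3/5]
6. B_y = 5702/725  [B divides EC with EB:BC = 2/5:3/5]
   → B = (7991/725, 5702/725)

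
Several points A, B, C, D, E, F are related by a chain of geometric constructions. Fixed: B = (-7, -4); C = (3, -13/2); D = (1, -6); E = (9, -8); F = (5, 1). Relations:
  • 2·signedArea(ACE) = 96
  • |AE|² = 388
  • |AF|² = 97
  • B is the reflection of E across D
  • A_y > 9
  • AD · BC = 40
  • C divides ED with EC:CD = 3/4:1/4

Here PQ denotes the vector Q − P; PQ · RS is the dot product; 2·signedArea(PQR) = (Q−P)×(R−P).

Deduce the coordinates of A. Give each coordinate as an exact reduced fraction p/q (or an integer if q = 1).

A = (1, 10)

1. A_x = 1  [AD · BC = 40 ∩ 2·signedArea(ACE) = 96]
2. A_y = 10  [AD · BC = 40 ∩ 2·signedArea(ACE) = 96]
   → A = (1, 10)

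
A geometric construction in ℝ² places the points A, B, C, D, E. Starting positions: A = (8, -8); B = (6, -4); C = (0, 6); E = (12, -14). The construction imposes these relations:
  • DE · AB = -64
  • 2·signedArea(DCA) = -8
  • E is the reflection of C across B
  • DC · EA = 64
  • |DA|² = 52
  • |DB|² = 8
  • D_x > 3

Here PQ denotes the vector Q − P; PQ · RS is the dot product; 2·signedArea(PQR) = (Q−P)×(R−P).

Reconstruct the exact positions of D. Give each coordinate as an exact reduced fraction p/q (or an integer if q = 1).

1. D_x = 4  [DC · EA = 64 ∩ DE · AB = -64]
2. D_y = -2  [DC · EA = 64 ∩ DE · AB = -64]
   → D = (4, -2)

D = (4, -2)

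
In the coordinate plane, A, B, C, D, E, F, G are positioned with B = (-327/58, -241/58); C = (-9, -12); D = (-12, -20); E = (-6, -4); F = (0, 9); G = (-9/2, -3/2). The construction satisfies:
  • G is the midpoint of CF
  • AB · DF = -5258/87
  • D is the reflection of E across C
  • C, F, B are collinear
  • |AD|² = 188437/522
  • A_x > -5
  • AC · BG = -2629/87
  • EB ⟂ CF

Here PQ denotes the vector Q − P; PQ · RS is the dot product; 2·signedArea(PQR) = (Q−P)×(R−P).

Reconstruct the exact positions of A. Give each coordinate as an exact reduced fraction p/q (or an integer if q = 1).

A = (-283/58, -415/174)

1. A_x = -283/58  [AC · BG = -2629/87 ∩ AB · DF = -5258/87]
2. A_y = -415/174  [AC · BG = -2629/87 ∩ AB · DF = -5258/87]
   → A = (-283/58, -415/174)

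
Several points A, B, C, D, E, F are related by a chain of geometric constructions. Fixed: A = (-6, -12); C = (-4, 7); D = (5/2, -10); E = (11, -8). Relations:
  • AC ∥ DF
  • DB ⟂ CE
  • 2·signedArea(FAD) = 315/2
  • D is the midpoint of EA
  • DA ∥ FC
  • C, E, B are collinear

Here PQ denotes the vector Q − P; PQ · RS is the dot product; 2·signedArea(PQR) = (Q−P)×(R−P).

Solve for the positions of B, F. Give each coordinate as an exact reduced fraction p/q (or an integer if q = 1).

B = (31/4, -19/4)
F = (9/2, 9)

1. B_x = 31/4  [C, E, B are collinear ∩ DB ⟂ CE]
2. B_y = -19/4  [C, E, B are collinear ∩ DB ⟂ CE]
   → B = (31/4, -19/4)
3. F_x = 9/2  [DA ∥ FC ∩ AC ∥ DF]
4. F_y = 9  [DA ∥ FC ∩ AC ∥ DF]
   → F = (9/2, 9)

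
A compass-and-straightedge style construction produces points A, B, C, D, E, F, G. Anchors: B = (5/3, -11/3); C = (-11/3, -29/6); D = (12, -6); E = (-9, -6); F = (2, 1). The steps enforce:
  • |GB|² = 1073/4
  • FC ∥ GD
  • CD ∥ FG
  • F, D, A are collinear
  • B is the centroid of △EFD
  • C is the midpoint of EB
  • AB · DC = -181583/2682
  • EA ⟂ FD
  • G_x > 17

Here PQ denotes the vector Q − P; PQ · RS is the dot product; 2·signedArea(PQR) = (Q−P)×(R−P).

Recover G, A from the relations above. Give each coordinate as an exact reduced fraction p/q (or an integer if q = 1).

A = (-312/149, 576/149)
G = (53/3, -1/6)

1. G_x = 53/3  [FC ∥ GD ∩ CD ∥ FG]
2. G_y = -1/6  [FC ∥ GD ∩ CD ∥ FG]
   → G = (53/3, -1/6)
3. A_x = -312/149  [F, D, A are collinear ∩ EA ⟂ FD]
4. A_y = 576/149  [F, D, A are collinear ∩ EA ⟂ FD]
   → A = (-312/149, 576/149)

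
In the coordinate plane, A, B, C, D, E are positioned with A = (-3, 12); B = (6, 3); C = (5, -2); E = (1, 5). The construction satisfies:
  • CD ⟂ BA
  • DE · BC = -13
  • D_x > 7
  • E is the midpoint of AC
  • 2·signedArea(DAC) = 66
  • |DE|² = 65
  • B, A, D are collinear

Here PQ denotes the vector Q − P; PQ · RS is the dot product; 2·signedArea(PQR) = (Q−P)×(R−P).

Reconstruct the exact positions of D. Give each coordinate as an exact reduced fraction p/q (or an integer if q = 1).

D = (8, 1)

1. D_x = 8  [B, A, D are collinear ∩ CD ⟂ BA]
2. D_y = 1  [B, A, D are collinear ∩ CD ⟂ BA]
   → D = (8, 1)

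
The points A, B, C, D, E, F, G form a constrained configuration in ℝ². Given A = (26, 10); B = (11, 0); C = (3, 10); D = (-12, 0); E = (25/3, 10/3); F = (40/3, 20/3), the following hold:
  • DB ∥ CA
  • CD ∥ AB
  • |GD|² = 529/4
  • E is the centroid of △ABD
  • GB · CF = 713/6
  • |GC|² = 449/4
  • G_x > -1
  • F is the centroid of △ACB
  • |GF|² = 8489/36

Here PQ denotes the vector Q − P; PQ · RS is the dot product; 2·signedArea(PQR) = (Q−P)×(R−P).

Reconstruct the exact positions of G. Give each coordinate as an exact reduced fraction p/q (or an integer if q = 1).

G = (-1/2, 0)

1. G_x = -1/2  [line -31/3·x + 10/3·y + -31/6 = 0 ∩ |GD|² = 529/4]
2. G_y = 0  [line -31/3·x + 10/3·y + -31/6 = 0 ∩ |GD|² = 529/4]
   → G = (-1/2, 0)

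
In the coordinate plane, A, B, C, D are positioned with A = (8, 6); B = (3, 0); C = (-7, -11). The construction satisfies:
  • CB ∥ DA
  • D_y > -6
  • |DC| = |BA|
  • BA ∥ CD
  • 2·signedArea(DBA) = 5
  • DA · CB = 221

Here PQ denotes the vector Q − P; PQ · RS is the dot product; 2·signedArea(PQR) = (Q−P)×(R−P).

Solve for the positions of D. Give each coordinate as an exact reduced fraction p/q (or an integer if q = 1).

D = (-2, -5)

1. D_x = -2  [CB ∥ DA ∩ BA ∥ CD]
2. D_y = -5  [CB ∥ DA ∩ BA ∥ CD]
   → D = (-2, -5)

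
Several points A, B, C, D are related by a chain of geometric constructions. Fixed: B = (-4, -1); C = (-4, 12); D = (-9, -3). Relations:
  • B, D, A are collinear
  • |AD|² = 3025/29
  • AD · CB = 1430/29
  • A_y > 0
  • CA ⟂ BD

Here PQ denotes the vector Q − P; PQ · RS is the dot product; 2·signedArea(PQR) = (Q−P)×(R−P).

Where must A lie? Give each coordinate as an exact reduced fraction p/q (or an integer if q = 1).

A = (14/29, 23/29)

1. A_x = 14/29  [B, D, A are collinear ∩ CA ⟂ BD]
2. A_y = 23/29  [B, D, A are collinear ∩ CA ⟂ BD]
   → A = (14/29, 23/29)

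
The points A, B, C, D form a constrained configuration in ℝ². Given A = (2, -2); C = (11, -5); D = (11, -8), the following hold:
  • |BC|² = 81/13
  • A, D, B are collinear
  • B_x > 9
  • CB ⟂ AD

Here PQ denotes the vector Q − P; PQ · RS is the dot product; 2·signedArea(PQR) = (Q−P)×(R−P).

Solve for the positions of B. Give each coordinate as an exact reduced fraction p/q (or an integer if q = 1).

1. B_x = 125/13  [A, D, B are collinear ∩ CB ⟂ AD]
2. B_y = -92/13  [A, D, B are collinear ∩ CB ⟂ AD]
   → B = (125/13, -92/13)

B = (125/13, -92/13)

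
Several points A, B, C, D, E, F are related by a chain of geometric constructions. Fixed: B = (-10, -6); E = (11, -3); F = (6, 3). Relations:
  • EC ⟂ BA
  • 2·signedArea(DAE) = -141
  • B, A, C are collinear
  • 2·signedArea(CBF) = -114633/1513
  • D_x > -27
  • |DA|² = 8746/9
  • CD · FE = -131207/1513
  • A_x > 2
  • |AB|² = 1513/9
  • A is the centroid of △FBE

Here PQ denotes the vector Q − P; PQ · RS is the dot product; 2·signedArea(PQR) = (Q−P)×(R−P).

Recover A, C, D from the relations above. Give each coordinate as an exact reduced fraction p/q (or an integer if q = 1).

A = (7/3, -2)
C = (14951/1513, 678/1513)
D = (-26, -15)

1. A_x = 7/3  [A is the centroid of △FBE]
2. A_y = -2  [A is the centroid of △FBE]
   → A = (7/3, -2)
3. C_x = 14951/1513  [B, A, C are collinear ∩ EC ⟂ BA]
4. C_y = 678/1513  [B, A, C are collinear ∩ EC ⟂ BA]
   → C = (14951/1513, 678/1513)
5. D_x = -26  [2·signedArea(DAE) = -141 ∩ CD · FE = -131207/1513]
6. D_y = -15  [2·signedArea(DAE) = -141 ∩ CD · FE = -131207/1513]
   → D = (-26, -15)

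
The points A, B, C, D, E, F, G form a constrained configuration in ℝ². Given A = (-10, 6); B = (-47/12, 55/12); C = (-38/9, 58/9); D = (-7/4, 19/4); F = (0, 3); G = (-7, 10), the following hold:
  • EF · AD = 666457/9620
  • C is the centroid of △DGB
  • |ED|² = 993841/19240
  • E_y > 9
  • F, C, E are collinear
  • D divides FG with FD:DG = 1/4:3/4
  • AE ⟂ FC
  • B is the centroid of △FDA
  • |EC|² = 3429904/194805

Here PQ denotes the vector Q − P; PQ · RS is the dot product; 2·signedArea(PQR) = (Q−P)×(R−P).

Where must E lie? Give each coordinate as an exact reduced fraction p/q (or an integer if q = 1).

1. E_x = -17974/2405  [F, C, E are collinear ∩ AE ⟂ FC]
2. E_y = 21878/2405  [F, C, E are collinear ∩ AE ⟂ FC]
   → E = (-17974/2405, 21878/2405)

E = (-17974/2405, 21878/2405)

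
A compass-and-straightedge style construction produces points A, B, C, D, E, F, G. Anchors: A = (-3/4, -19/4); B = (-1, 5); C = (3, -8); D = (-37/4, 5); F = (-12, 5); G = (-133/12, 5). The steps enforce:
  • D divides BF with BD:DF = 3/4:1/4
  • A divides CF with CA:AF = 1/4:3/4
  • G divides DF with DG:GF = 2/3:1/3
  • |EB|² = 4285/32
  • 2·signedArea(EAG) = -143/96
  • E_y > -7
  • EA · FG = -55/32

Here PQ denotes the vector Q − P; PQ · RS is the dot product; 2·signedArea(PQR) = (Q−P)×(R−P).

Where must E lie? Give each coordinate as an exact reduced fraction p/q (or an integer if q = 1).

1. E_x = 9/8  [2·signedArea(EAG) = -143/96 ∩ EA · FG = -55/32]
2. E_y = -51/8  [2·signedArea(EAG) = -143/96 ∩ EA · FG = -55/32]
   → E = (9/8, -51/8)

E = (9/8, -51/8)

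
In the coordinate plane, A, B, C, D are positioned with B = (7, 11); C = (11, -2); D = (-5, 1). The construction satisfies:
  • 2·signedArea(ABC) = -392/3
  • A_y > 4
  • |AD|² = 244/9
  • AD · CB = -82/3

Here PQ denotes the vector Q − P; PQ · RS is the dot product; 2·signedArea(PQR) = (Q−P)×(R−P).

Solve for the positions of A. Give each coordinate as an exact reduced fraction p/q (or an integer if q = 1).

1. A_x = -1  [AD · CB = -82/3 ∩ 2·signedArea(ABC) = -392/3]
2. A_y = 13/3  [AD · CB = -82/3 ∩ 2·signedArea(ABC) = -392/3]
   → A = (-1, 13/3)

A = (-1, 13/3)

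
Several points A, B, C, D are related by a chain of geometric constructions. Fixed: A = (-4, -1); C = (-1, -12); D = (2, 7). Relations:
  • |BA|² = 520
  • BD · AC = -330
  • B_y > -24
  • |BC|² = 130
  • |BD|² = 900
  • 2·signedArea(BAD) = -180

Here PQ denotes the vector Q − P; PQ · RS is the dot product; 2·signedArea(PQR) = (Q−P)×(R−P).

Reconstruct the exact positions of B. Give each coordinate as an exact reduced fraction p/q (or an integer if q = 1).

B = (2, -23)

1. B_x = 2  [2·signedArea(BAD) = -180 ∩ BD · AC = -330]
2. B_y = -23  [2·signedArea(BAD) = -180 ∩ BD · AC = -330]
   → B = (2, -23)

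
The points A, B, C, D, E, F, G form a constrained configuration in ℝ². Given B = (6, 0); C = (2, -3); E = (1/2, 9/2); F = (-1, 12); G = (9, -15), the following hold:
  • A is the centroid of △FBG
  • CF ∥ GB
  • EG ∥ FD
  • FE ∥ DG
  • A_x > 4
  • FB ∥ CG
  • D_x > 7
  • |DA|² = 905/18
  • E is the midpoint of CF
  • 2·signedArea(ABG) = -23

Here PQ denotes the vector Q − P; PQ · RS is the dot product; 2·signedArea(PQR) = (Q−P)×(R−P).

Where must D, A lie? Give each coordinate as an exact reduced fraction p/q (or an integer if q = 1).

A = (14/3, -1)
D = (15/2, -15/2)

1. D_x = 15/2  [FE ∥ DG ∩ EG ∥ FD]
2. D_y = -15/2  [FE ∥ DG ∩ EG ∥ FD]
   → D = (15/2, -15/2)
3. A_x = 14/3  [A is the centroid of △FBG]
4. A_y = -1  [A is the centroid of △FBG]
   → A = (14/3, -1)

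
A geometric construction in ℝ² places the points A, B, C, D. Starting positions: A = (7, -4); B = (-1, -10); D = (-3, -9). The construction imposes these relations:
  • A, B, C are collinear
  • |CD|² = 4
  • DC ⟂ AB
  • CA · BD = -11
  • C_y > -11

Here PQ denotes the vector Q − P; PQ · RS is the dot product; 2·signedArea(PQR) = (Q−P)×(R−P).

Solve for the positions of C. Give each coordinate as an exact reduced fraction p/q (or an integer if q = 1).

1. C_x = -9/5  [A, B, C are collinear ∩ DC ⟂ AB]
2. C_y = -53/5  [A, B, C are collinear ∩ DC ⟂ AB]
   → C = (-9/5, -53/5)

C = (-9/5, -53/5)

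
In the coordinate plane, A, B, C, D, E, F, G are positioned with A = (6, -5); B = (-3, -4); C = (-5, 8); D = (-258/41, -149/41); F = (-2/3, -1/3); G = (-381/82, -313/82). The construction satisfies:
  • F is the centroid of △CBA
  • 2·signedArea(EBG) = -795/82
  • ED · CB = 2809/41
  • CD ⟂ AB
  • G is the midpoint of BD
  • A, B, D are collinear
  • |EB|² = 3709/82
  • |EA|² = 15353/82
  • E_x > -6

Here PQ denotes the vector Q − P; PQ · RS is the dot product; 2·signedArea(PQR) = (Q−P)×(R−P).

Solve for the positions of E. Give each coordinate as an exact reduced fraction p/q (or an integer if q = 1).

E = (-463/82, 179/82)

1. E_x = -463/82  [2·signedArea(EBG) = -795/82 ∩ ED · CB = 2809/41]
2. E_y = 179/82  [2·signedArea(EBG) = -795/82 ∩ ED · CB = 2809/41]
   → E = (-463/82, 179/82)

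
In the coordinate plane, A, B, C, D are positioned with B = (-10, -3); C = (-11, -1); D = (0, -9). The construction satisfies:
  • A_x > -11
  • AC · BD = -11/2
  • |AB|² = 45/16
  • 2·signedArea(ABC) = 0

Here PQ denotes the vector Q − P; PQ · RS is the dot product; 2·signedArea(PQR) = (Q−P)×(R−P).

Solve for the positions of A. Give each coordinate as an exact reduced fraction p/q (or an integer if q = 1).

A = (-43/4, -3/2)

1. A_x = -43/4  [2·signedArea(ABC) = 0 ∩ AC · BD = -11/2]
2. A_y = -3/2  [2·signedArea(ABC) = 0 ∩ AC · BD = -11/2]
   → A = (-43/4, -3/2)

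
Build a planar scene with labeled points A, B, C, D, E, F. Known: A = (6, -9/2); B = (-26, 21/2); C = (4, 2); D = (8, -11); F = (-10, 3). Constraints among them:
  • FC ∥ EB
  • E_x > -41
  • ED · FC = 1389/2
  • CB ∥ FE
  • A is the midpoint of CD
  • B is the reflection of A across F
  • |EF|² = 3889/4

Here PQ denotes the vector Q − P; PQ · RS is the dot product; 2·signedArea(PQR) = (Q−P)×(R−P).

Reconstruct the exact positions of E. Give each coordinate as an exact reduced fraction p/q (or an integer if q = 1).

1. E_x = -40  [FC ∥ EB ∩ CB ∥ FE]
2. E_y = 23/2  [FC ∥ EB ∩ CB ∥ FE]
   → E = (-40, 23/2)

E = (-40, 23/2)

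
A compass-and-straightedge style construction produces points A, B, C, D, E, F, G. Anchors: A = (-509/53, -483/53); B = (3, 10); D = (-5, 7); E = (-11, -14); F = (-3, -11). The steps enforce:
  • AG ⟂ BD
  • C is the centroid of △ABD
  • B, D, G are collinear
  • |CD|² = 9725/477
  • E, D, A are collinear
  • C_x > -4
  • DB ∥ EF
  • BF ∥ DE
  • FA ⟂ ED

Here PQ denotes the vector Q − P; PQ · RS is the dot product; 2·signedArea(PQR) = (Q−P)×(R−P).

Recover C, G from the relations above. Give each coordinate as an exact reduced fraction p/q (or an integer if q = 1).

C = (-205/53, 418/159)
G = (-55457/3869, 13541/3869)

1. C_x = -205/53  [C is the centroid of △ABD]
2. C_y = 418/159  [C is the centroid of △ABD]
   → C = (-205/53, 418/159)
3. G_x = -55457/3869  [B, D, G are collinear ∩ AG ⟂ BD]
4. G_y = 13541/3869  [B, D, G are collinear ∩ AG ⟂ BD]
   → G = (-55457/3869, 13541/3869)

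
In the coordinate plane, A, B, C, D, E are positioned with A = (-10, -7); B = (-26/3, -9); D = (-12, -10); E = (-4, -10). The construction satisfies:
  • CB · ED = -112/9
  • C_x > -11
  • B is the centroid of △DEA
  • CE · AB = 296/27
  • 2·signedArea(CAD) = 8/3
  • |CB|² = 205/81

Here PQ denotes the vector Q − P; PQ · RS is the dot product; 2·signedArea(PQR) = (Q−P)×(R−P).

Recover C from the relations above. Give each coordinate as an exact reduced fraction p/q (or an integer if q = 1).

1. C_x = -92/9  [2·signedArea(CAD) = 8/3 ∩ CE · AB = 296/27]
2. C_y = -26/3  [2·signedArea(CAD) = 8/3 ∩ CE · AB = 296/27]
   → C = (-92/9, -26/3)

C = (-92/9, -26/3)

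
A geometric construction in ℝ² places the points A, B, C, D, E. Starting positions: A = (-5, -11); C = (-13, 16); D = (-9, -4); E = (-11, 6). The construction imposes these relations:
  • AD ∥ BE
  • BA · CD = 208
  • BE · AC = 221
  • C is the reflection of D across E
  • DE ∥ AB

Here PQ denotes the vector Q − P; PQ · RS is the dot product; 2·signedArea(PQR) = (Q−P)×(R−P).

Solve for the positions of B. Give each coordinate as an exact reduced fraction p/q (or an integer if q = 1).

1. B_x = -7  [AD ∥ BE ∩ DE ∥ AB]
2. B_y = -1  [AD ∥ BE ∩ DE ∥ AB]
   → B = (-7, -1)

B = (-7, -1)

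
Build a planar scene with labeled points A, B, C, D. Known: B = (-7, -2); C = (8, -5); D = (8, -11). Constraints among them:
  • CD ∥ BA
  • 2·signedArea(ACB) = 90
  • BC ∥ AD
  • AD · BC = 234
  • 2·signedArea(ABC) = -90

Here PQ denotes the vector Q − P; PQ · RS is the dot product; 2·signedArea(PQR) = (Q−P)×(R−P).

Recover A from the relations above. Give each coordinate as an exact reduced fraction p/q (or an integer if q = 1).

1. A_x = -7  [BC ∥ AD ∩ CD ∥ BA]
2. A_y = -8  [BC ∥ AD ∩ CD ∥ BA]
   → A = (-7, -8)

A = (-7, -8)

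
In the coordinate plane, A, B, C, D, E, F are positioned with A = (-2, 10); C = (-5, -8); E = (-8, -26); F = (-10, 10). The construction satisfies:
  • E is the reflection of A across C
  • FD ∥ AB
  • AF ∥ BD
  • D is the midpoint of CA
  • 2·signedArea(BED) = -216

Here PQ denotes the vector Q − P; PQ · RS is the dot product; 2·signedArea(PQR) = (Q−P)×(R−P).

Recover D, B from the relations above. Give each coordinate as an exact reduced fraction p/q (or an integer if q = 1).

1. D_x = -7/2  [D is the midpoint of CA]
2. D_y = 1  [D is the midpoint of CA]
   → D = (-7/2, 1)
3. B_x = 9/2  [AF ∥ BD ∩ FD ∥ AB]
4. B_y = 1  [AF ∥ BD ∩ FD ∥ AB]
   → B = (9/2, 1)

B = (9/2, 1)
D = (-7/2, 1)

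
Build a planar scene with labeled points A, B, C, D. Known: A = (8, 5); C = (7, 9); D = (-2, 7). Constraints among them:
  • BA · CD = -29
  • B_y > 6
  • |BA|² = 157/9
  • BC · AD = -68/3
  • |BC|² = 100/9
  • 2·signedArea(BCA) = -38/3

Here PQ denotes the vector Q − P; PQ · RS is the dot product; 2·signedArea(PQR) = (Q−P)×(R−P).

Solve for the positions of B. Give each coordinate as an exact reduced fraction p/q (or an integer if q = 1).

1. B_x = 13/3  [2·signedArea(BCA) = -38/3 ∩ BC · AD = -68/3]
2. B_y = 7  [2·signedArea(BCA) = -38/3 ∩ BC · AD = -68/3]
   → B = (13/3, 7)

B = (13/3, 7)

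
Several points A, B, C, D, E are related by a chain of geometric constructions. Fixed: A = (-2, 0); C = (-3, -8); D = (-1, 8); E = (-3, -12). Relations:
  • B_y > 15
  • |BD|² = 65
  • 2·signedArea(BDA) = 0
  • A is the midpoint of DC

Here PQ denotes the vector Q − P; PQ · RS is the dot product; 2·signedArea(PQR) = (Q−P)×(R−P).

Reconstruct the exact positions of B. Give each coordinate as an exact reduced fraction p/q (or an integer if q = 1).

1. B_x = 0  [line 8·x + -1·y + 16 = 0 ∩ |BD|² = 65]
2. B_y = 16  [line 8·x + -1·y + 16 = 0 ∩ |BD|² = 65]
   → B = (0, 16)

B = (0, 16)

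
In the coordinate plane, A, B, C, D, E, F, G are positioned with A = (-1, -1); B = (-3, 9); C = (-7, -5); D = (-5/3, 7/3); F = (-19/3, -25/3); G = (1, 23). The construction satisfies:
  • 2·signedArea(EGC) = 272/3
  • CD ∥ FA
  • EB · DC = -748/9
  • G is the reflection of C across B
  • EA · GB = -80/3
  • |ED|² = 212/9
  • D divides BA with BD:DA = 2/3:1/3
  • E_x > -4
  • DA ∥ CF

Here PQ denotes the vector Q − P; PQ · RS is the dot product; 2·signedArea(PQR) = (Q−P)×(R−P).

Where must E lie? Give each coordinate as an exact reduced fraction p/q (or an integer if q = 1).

1. E_x = -3  [EB · DC = -748/9 ∩ 2·signedArea(EGC) = 272/3]
2. E_y = -7/3  [EB · DC = -748/9 ∩ 2·signedArea(EGC) = 272/3]
   → E = (-3, -7/3)

E = (-3, -7/3)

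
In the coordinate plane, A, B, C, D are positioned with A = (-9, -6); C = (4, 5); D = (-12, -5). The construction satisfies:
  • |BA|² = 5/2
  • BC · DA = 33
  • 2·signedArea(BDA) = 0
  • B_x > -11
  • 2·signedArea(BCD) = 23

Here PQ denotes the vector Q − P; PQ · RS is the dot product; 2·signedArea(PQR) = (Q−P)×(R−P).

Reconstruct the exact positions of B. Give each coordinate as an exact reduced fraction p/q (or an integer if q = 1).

B = (-21/2, -11/2)

1. B_x = -21/2  [2·signedArea(BDA) = 0 ∩ 2·signedArea(BCD) = 23]
2. B_y = -11/2  [2·signedArea(BDA) = 0 ∩ 2·signedArea(BCD) = 23]
   → B = (-21/2, -11/2)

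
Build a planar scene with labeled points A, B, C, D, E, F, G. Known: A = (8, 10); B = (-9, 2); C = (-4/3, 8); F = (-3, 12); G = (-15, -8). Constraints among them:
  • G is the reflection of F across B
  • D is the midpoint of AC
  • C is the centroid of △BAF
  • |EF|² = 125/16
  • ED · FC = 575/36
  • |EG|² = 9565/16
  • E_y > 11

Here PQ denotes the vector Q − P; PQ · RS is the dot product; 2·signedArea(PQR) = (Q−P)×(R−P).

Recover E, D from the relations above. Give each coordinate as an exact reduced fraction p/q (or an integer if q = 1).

D = (10/3, 9)
E = (-1/4, 23/2)

1. D_x = 10/3  [D is the midpoint of AC]
2. D_y = 9  [D is the midpoint of AC]
   → D = (10/3, 9)
3. E_x = -1/4  [line -5/3·x + 4·y + -557/12 = 0 ∩ |EF|² = 125/16]
4. E_y = 23/2  [line -5/3·x + 4·y + -557/12 = 0 ∩ |EF|² = 125/16]
   → E = (-1/4, 23/2)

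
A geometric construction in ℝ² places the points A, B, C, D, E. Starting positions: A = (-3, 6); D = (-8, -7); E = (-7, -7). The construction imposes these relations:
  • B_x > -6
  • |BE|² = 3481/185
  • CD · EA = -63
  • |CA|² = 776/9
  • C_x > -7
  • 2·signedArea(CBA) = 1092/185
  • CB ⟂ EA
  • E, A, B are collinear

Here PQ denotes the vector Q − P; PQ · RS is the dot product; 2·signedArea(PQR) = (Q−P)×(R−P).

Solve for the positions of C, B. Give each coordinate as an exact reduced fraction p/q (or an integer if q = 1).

1. B_x = -1059/185  [line -13·x + 4·y + -63 = 0 ∩ |BE|² = 3481/185]
2. B_y = -528/185  [line -13·x + 4·y + -63 = 0 ∩ |BE|² = 3481/185]
   → B = (-1059/185, -528/185)
3. C_x = -19/3  [2·signedArea(CBA) = 1092/185 ∩ CB ⟂ EA]
4. C_y = -8/3  [2·signedArea(CBA) = 1092/185 ∩ CB ⟂ EA]
   → C = (-19/3, -8/3)

B = (-1059/185, -528/185)
C = (-19/3, -8/3)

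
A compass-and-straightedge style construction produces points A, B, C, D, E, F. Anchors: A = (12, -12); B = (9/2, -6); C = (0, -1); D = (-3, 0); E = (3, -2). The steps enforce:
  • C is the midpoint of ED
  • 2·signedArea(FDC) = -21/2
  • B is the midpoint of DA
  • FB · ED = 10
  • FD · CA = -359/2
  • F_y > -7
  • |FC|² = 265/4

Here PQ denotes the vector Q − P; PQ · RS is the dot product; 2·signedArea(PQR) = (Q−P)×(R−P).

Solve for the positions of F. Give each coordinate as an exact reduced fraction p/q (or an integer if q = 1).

1. F_x = 6  [FB · ED = 10 ∩ FD · CA = -359/2]
2. F_y = -13/2  [FB · ED = 10 ∩ FD · CA = -359/2]
   → F = (6, -13/2)

F = (6, -13/2)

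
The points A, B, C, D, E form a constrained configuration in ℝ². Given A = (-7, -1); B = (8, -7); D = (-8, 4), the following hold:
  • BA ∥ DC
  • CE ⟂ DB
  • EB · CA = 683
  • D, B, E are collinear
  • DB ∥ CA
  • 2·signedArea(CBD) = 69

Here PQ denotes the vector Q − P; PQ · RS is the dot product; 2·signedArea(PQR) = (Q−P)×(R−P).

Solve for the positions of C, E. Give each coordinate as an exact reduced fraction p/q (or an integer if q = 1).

1. C_x = -23  [DB ∥ CA ∩ BA ∥ DC]
2. C_y = 10  [DB ∥ CA ∩ BA ∥ DC]
   → C = (-23, 10)
3. E_x = -7912/377  [D, B, E are collinear ∩ CE ⟂ DB]
4. E_y = 4874/377  [D, B, E are collinear ∩ CE ⟂ DB]
   → E = (-7912/377, 4874/377)

C = (-23, 10)
E = (-7912/377, 4874/377)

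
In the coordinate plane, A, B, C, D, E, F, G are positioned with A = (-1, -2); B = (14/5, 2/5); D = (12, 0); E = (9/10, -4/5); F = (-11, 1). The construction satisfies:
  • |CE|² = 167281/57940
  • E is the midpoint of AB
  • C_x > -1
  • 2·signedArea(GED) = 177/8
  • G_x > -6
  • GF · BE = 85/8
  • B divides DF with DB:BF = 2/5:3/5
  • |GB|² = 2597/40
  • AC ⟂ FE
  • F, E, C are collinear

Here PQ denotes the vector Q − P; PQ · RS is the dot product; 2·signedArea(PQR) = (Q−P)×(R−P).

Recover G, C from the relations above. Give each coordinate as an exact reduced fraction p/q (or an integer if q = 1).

C = (-11299/14485, -7907/14485)
G = (-21/4, 3/4)

1. G_x = -21/4  [2·signedArea(GED) = 177/8 ∩ GF · BE = 85/8]
2. G_y = 3/4  [2·signedArea(GED) = 177/8 ∩ GF · BE = 85/8]
   → G = (-21/4, 3/4)
3. C_x = -11299/14485  [F, E, C are collinear ∩ AC ⟂ FE]
4. C_y = -7907/14485  [F, E, C are collinear ∩ AC ⟂ FE]
   → C = (-11299/14485, -7907/14485)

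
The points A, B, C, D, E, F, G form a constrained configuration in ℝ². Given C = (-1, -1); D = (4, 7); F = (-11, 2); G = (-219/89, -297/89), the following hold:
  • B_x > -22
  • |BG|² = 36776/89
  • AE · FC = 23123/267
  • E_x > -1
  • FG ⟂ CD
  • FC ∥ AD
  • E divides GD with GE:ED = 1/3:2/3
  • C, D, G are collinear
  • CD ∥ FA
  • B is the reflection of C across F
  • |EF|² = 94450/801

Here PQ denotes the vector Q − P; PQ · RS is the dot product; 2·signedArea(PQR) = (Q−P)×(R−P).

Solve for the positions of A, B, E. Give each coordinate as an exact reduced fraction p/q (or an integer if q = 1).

A = (-6, 10)
B = (-21, 5)
E = (-82/267, 29/267)

1. A_x = -6  [FC ∥ AD ∩ CD ∥ FA]
2. A_y = 10  [FC ∥ AD ∩ CD ∥ FA]
   → A = (-6, 10)
3. B_x = -21  [B is the reflection of C across F]
4. B_y = 5  [B is the reflection of C across F]
   → B = (-21, 5)
5. E_x = -82/267  [E divides GD with GE:ED = 1/3:2/3]
6. E_y = 29/267  [E divides GD with GE:ED = 1/3:2/3]
   → E = (-82/267, 29/267)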